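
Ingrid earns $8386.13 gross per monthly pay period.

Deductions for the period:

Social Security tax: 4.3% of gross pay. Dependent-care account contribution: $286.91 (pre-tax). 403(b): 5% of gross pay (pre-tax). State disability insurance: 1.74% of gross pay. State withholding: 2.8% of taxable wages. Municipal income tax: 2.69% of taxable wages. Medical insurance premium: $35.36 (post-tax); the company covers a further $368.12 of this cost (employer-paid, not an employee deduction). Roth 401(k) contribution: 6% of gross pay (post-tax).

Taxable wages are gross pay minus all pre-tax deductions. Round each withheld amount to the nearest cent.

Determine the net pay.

$6213.23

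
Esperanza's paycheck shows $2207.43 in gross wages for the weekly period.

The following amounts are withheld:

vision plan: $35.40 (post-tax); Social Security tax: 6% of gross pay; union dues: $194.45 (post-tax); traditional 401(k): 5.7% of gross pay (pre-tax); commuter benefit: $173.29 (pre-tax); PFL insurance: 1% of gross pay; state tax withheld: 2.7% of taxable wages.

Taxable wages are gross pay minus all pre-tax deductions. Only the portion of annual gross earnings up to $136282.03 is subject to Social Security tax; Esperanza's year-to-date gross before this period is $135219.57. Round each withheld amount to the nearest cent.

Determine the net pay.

$1541.13

Traditional 401(k): $2207.43 × 0.057 = $125.82
Commuter benefit: $173.29
Pre-tax total = $125.82 + $173.29 = $299.11
Taxable wages = $2207.43 − $299.11 = $1908.32
State tax withheld: $1908.32 × 0.027 = $51.52
Social Security tax: only $136282.03 − $135219.57 = $1062.46 of this check is subject → $1062.46 × 0.06 = $63.75
PFL insurance: $2207.43 × 0.01 = $22.07
Union dues: $194.45
Vision plan: $35.40
Total deductions = $125.82 + $173.29 + $51.52 + $63.75 + $22.07 + $194.45 + $35.40 = $666.30
Net pay = $2207.43 − $666.30 = $1541.13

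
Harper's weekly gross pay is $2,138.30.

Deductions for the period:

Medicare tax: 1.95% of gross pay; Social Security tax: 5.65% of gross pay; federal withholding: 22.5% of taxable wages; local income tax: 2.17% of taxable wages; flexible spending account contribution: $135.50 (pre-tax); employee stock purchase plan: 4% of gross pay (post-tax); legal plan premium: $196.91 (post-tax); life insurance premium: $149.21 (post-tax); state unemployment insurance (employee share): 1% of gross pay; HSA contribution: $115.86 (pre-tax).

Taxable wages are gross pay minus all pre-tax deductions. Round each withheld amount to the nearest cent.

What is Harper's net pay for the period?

$805.89

Flexible spending account contribution: $135.50
HSA contribution: $115.86
Pre-tax total = $135.50 + $115.86 = $251.36
Taxable wages = $2,138.30 − $251.36 = $1,886.94
Local income tax: $1,886.94 × 0.0217 = $40.95
Federal withholding: $1,886.94 × 0.225 = $424.56
Medicare tax: $2,138.30 × 0.0195 = $41.70
Social Security tax: $2,138.30 × 0.0565 = $120.81
State unemployment insurance (employee share): $2,138.30 × 0.01 = $21.38
Legal plan premium: $196.91
Employee stock purchase plan: $2,138.30 × 0.04 = $85.53
Life insurance premium: $149.21
Total deductions = $135.50 + $115.86 + $40.95 + $424.56 + $41.70 + $120.81 + $21.38 + $196.91 + $85.53 + $149.21 = $1,332.41
Net pay = $2,138.30 − $1,332.41 = $805.89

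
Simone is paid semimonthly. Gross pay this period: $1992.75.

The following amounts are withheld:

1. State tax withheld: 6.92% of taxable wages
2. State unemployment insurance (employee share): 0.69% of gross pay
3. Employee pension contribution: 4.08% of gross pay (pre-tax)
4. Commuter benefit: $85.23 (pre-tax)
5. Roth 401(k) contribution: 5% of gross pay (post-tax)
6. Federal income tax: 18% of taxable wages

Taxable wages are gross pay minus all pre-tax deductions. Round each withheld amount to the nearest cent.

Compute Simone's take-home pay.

$1257.74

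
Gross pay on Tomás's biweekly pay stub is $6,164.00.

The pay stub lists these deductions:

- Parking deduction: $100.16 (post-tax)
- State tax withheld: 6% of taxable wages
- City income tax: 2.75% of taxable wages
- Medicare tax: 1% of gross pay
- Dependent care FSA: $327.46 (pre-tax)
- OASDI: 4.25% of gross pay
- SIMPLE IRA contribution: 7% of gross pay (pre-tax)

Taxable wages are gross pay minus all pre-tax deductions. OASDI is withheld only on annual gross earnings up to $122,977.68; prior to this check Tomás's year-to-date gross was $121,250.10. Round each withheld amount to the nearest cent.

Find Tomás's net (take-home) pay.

Dependent care FSA: $327.46
SIMPLE IRA contribution: $6,164.00 × 0.07 = $431.48
Pre-tax total = $327.46 + $431.48 = $758.94
Taxable wages = $6,164.00 − $758.94 = $5,405.06
State tax withheld: $5,405.06 × 0.06 = $324.30
City income tax: $5,405.06 × 0.0275 = $148.64
OASDI: only $122,977.68 − $121,250.10 = $1,727.58 of this check is subject → $1,727.58 × 0.0425 = $73.42
Medicare tax: $6,164.00 × 0.01 = $61.64
Parking deduction: $100.16
Total deductions = $327.46 + $431.48 + $324.30 + $148.64 + $73.42 + $61.64 + $100.16 = $1,467.10
Net pay = $6,164.00 − $1,467.10 = $4,696.90

$4,696.90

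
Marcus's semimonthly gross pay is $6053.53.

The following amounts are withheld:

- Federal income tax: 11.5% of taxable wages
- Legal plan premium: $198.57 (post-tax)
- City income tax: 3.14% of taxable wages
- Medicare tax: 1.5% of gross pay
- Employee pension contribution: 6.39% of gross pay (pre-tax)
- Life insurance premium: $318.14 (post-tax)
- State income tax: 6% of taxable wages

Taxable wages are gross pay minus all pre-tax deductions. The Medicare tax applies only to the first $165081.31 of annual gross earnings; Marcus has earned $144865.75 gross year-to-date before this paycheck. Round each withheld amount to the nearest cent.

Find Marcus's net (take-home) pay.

$3889.60

Employee pension contribution: $6053.53 × 0.0639 = $386.82
Taxable wages = $6053.53 − $386.82 = $5666.71
State income tax: $5666.71 × 0.06 = $340.00
Federal income tax: $5666.71 × 0.115 = $651.67
City income tax: $5666.71 × 0.0314 = $177.93
Medicare tax: cap not yet reached, full $6053.53 is subject → $6053.53 × 0.015 = $90.80
Life insurance premium: $318.14
Legal plan premium: $198.57
Total deductions = $386.82 + $340.00 + $651.67 + $177.93 + $90.80 + $318.14 + $198.57 = $2163.93
Net pay = $6053.53 − $2163.93 = $3889.60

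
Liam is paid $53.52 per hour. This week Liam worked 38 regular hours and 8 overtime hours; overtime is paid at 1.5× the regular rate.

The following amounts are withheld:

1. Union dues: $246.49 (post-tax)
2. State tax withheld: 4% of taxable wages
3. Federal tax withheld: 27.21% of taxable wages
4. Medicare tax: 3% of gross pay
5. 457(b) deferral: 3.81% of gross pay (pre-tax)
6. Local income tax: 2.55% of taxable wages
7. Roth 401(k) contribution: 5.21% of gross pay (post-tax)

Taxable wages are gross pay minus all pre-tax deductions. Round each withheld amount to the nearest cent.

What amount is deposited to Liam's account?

$1,238.85

Regular pay: 38 × $53.52 = $2,033.76
Overtime pay: 8 × $53.52 × 1.5 = $642.24
Gross pay = $2,033.76 + $642.24 = $2,676.00
457(b) deferral: $2,676.00 × 0.0381 = $101.96
Taxable wages = $2,676.00 − $101.96 = $2,574.04
State tax withheld: $2,574.04 × 0.04 = $102.96
Local income tax: $2,574.04 × 0.0255 = $65.64
Federal tax withheld: $2,574.04 × 0.2721 = $700.40
Medicare tax: $2,676.00 × 0.03 = $80.28
Roth 401(k) contribution: $2,676.00 × 0.0521 = $139.42
Union dues: $246.49
Total deductions = $101.96 + $102.96 + $65.64 + $700.40 + $80.28 + $139.42 + $246.49 = $1,437.15
Net pay = $2,676.00 − $1,437.15 = $1,238.85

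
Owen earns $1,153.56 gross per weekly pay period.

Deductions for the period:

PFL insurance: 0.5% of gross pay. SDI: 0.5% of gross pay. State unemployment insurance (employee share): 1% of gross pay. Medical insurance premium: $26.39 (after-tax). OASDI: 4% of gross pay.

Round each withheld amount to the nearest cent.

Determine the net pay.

OASDI: $1,153.56 × 0.04 = $46.14
SDI: $1,153.56 × 0.005 = $5.77
PFL insurance: $1,153.56 × 0.005 = $5.77
State unemployment insurance (employee share): $1,153.56 × 0.01 = $11.54
Medical insurance premium: $26.39
Total deductions = $46.14 + $5.77 + $5.77 + $11.54 + $26.39 = $95.61
Net pay = $1,153.56 − $95.61 = $1,057.95

$1,057.95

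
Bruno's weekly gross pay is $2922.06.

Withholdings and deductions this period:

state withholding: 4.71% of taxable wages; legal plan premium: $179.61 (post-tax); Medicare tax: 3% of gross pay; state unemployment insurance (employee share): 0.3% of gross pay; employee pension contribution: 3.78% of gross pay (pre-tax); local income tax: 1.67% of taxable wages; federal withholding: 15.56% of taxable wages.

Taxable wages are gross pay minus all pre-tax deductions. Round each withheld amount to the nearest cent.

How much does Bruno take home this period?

Employee pension contribution: $2922.06 × 0.0378 = $110.45
Taxable wages = $2922.06 − $110.45 = $2811.61
Local income tax: $2811.61 × 0.0167 = $46.95
State withholding: $2811.61 × 0.0471 = $132.43
Federal withholding: $2811.61 × 0.1556 = $437.49
State unemployment insurance (employee share): $2922.06 × 0.003 = $8.77
Medicare tax: $2922.06 × 0.03 = $87.66
Legal plan premium: $179.61
Total deductions = $110.45 + $46.95 + $132.43 + $437.49 + $8.77 + $87.66 + $179.61 = $1003.36
Net pay = $2922.06 − $1003.36 = $1918.70

$1918.70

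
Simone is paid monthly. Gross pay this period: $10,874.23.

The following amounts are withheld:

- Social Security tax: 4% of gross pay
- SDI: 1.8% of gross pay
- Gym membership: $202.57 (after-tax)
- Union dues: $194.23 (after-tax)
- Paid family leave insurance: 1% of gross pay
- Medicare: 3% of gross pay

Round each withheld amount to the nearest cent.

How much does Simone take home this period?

Paid family leave insurance: $10,874.23 × 0.01 = $108.74
Social Security tax: $10,874.23 × 0.04 = $434.97
Medicare: $10,874.23 × 0.03 = $326.23
SDI: $10,874.23 × 0.018 = $195.74
Gym membership: $202.57
Union dues: $194.23
Total deductions = $108.74 + $434.97 + $326.23 + $195.74 + $202.57 + $194.23 = $1,462.48
Net pay = $10,874.23 − $1,462.48 = $9,411.75

$9,411.75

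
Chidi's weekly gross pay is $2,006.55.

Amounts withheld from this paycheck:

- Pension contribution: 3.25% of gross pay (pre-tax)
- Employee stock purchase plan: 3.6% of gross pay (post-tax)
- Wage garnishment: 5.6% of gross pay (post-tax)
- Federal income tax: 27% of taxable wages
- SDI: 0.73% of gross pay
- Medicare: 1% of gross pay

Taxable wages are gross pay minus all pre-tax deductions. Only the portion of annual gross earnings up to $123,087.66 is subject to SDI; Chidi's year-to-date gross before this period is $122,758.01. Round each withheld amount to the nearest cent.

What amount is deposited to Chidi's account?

$1,210.09

Pension contribution: $2,006.55 × 0.0325 = $65.21
Taxable wages = $2,006.55 − $65.21 = $1,941.34
Federal income tax: $1,941.34 × 0.27 = $524.16
SDI: only $123,087.66 − $122,758.01 = $329.65 of this check is subject → $329.65 × 0.0073 = $2.41
Medicare: $2,006.55 × 0.01 = $20.07
Wage garnishment: $2,006.55 × 0.056 = $112.37
Employee stock purchase plan: $2,006.55 × 0.036 = $72.24
Total deductions = $65.21 + $524.16 + $2.41 + $20.07 + $112.37 + $72.24 = $796.46
Net pay = $2,006.55 − $796.46 = $1,210.09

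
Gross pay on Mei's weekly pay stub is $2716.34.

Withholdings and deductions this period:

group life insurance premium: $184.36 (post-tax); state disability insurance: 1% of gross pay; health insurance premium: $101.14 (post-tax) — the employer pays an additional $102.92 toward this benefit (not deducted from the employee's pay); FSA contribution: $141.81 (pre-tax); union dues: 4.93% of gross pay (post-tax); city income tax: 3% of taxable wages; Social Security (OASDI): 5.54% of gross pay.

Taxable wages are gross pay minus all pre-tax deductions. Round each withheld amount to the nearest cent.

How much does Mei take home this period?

$1900.22

FSA contribution: $141.81
Taxable wages = $2716.34 − $141.81 = $2574.53
City income tax: $2574.53 × 0.03 = $77.24
State disability insurance: $2716.34 × 0.01 = $27.16
Social Security (OASDI): $2716.34 × 0.0554 = $150.49
Union dues: $2716.34 × 0.0493 = $133.92
Group life insurance premium: $184.36
Health insurance premium: $101.14
(Employer's $102.92 toward health insurance premium is not withheld from the employee.)
Total deductions = $141.81 + $77.24 + $27.16 + $150.49 + $133.92 + $184.36 + $101.14 = $816.12
Net pay = $2716.34 − $816.12 = $1900.22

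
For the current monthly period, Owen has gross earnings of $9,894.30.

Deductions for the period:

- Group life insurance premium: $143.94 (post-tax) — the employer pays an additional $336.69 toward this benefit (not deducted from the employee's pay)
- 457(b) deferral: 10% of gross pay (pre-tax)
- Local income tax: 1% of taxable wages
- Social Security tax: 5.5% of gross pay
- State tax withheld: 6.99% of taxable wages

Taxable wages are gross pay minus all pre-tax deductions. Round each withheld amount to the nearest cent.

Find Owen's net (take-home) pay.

457(b) deferral: $9,894.30 × 0.1 = $989.43
Taxable wages = $9,894.30 − $989.43 = $8,904.87
Local income tax: $8,904.87 × 0.01 = $89.05
State tax withheld: $8,904.87 × 0.0699 = $622.45
Social Security tax: $9,894.30 × 0.055 = $544.19
Group life insurance premium: $143.94
(Employer's $336.69 toward group life insurance premium is not withheld from the employee.)
Total deductions = $989.43 + $89.05 + $622.45 + $544.19 + $143.94 = $2,389.06
Net pay = $9,894.30 − $2,389.06 = $7,505.24

$7,505.24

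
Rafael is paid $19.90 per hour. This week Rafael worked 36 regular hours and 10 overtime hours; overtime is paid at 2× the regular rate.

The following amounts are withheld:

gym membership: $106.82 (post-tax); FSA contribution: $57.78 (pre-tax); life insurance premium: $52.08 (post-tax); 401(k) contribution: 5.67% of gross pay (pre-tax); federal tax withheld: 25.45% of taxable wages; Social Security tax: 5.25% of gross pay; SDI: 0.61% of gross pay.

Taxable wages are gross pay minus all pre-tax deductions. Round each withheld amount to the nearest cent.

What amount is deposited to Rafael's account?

Regular pay: 36 × $19.90 = $716.40
Overtime pay: 10 × $19.90 × 2 = $398.00
Gross pay = $716.40 + $398.00 = $1,114.40
401(k) contribution: $1,114.40 × 0.0567 = $63.19
FSA contribution: $57.78
Pre-tax total = $63.19 + $57.78 = $120.97
Taxable wages = $1,114.40 − $120.97 = $993.43
Federal tax withheld: $993.43 × 0.2545 = $252.83
Social Security tax: $1,114.40 × 0.0525 = $58.51
SDI: $1,114.40 × 0.0061 = $6.80
Life insurance premium: $52.08
Gym membership: $106.82
Total deductions = $63.19 + $57.78 + $252.83 + $58.51 + $6.80 + $52.08 + $106.82 = $598.01
Net pay = $1,114.40 − $598.01 = $516.39

$516.39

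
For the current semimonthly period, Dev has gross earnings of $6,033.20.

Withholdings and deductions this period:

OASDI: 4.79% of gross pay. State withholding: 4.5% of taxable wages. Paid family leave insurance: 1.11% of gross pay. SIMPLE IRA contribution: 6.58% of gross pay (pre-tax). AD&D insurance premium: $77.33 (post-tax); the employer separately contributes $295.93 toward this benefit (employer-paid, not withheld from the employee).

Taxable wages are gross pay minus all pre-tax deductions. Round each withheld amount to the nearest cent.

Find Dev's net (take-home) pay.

$4,949.30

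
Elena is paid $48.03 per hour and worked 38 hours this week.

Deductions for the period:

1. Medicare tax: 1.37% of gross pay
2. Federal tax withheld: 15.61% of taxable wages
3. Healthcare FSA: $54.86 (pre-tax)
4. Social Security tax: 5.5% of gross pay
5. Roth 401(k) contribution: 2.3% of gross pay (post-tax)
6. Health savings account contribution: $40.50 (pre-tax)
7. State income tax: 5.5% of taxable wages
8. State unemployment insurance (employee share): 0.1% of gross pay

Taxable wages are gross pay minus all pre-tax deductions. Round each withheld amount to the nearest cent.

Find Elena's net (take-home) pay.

Gross pay: 38 × $48.03 = $1825.14
Health savings account contribution: $40.50
Healthcare FSA: $54.86
Pre-tax total = $40.50 + $54.86 = $95.36
Taxable wages = $1825.14 − $95.36 = $1729.78
State income tax: $1729.78 × 0.055 = $95.14
Federal tax withheld: $1729.78 × 0.1561 = $270.02
Medicare tax: $1825.14 × 0.0137 = $25.00
State unemployment insurance (employee share): $1825.14 × 0.001 = $1.83
Social Security tax: $1825.14 × 0.055 = $100.38
Roth 401(k) contribution: $1825.14 × 0.023 = $41.98
Total deductions = $40.50 + $54.86 + $95.14 + $270.02 + $25.00 + $1.83 + $100.38 + $41.98 = $629.71
Net pay = $1825.14 − $629.71 = $1195.43

$1195.43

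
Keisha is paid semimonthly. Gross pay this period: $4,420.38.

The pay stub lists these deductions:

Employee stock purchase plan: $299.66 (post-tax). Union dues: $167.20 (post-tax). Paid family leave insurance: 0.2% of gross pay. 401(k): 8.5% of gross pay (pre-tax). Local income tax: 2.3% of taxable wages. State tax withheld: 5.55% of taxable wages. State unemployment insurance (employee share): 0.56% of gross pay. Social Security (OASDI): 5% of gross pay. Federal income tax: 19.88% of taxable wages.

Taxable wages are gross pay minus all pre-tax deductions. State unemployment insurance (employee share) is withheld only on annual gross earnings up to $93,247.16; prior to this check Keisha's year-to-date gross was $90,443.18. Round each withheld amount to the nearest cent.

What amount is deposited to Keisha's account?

401(k): $4,420.38 × 0.085 = $375.73
Taxable wages = $4,420.38 − $375.73 = $4,044.65
Local income tax: $4,044.65 × 0.023 = $93.03
State tax withheld: $4,044.65 × 0.0555 = $224.48
Federal income tax: $4,044.65 × 0.1988 = $804.08
Paid family leave insurance: $4,420.38 × 0.002 = $8.84
Social Security (OASDI): $4,420.38 × 0.05 = $221.02
State unemployment insurance (employee share): only $93,247.16 − $90,443.18 = $2,803.98 of this check is subject → $2,803.98 × 0.0056 = $15.70
Employee stock purchase plan: $299.66
Union dues: $167.20
Total deductions = $375.73 + $93.03 + $224.48 + $804.08 + $8.84 + $221.02 + $15.70 + $299.66 + $167.20 = $2,209.74
Net pay = $4,420.38 − $2,209.74 = $2,210.64

$2,210.64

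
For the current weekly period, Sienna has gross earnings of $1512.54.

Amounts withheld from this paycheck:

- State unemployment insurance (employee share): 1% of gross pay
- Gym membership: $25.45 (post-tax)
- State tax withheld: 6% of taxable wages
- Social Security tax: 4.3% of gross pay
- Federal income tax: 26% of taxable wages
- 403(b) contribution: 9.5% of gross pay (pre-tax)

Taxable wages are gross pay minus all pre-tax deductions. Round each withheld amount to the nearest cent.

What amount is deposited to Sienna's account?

403(b) contribution: $1512.54 × 0.095 = $143.69
Taxable wages = $1512.54 − $143.69 = $1368.85
Federal income tax: $1368.85 × 0.26 = $355.90
State tax withheld: $1368.85 × 0.06 = $82.13
State unemployment insurance (employee share): $1512.54 × 0.01 = $15.13
Social Security tax: $1512.54 × 0.043 = $65.04
Gym membership: $25.45
Total deductions = $143.69 + $355.90 + $82.13 + $15.13 + $65.04 + $25.45 = $687.34
Net pay = $1512.54 − $687.34 = $825.20

$825.20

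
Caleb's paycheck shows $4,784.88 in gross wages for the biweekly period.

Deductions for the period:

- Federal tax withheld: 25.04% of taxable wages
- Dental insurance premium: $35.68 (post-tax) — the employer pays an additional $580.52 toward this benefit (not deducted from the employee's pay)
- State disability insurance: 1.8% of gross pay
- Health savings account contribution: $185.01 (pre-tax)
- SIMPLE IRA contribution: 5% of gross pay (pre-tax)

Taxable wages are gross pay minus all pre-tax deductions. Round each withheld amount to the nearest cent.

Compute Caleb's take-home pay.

Health savings account contribution: $185.01
SIMPLE IRA contribution: $4,784.88 × 0.05 = $239.24
Pre-tax total = $185.01 + $239.24 = $424.25
Taxable wages = $4,784.88 − $424.25 = $4,360.63
Federal tax withheld: $4,360.63 × 0.2504 = $1,091.90
State disability insurance: $4,784.88 × 0.018 = $86.13
Dental insurance premium: $35.68
(Employer's $580.52 toward dental insurance premium is not withheld from the employee.)
Total deductions = $185.01 + $239.24 + $1,091.90 + $86.13 + $35.68 = $1,637.96
Net pay = $4,784.88 − $1,637.96 = $3,146.92

$3,146.92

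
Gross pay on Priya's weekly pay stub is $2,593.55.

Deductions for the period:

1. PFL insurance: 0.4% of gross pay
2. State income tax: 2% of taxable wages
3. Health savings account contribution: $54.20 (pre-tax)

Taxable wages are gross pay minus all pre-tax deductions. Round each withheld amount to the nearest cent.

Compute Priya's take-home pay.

$2,478.19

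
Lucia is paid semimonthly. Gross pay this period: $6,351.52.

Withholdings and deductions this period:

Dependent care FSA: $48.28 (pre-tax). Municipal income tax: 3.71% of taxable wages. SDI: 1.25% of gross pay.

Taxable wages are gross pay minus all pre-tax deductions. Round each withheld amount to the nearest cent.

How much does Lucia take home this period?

$5,990.00

Dependent care FSA: $48.28
Taxable wages = $6,351.52 − $48.28 = $6,303.24
Municipal income tax: $6,303.24 × 0.0371 = $233.85
SDI: $6,351.52 × 0.0125 = $79.39
Total deductions = $48.28 + $233.85 + $79.39 = $361.52
Net pay = $6,351.52 − $361.52 = $5,990.00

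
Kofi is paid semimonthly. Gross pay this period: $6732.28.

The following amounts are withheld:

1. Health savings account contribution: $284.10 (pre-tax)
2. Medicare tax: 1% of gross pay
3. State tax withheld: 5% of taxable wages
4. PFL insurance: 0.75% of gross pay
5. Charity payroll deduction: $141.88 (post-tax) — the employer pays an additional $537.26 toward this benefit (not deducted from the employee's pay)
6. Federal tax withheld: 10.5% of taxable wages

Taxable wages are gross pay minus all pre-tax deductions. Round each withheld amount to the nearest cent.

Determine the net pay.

$5189.02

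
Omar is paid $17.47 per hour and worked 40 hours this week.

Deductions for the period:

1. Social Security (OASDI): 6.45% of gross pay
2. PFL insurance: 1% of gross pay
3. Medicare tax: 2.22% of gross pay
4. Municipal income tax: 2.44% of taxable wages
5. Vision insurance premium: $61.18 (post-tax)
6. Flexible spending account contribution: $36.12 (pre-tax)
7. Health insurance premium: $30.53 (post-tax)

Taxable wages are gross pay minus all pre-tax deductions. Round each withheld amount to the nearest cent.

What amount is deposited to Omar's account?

$487.23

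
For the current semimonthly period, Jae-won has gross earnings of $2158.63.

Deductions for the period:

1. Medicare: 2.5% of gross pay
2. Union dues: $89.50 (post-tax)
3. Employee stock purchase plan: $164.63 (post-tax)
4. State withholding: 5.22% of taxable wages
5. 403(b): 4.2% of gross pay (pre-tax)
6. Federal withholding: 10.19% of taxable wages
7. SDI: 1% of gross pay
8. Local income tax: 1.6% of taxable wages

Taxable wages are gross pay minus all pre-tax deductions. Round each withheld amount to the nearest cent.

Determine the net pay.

403(b): $2158.63 × 0.042 = $90.66
Taxable wages = $2158.63 − $90.66 = $2067.97
State withholding: $2067.97 × 0.0522 = $107.95
Local income tax: $2067.97 × 0.016 = $33.09
Federal withholding: $2067.97 × 0.1019 = $210.73
Medicare: $2158.63 × 0.025 = $53.97
SDI: $2158.63 × 0.01 = $21.59
Employee stock purchase plan: $164.63
Union dues: $89.50
Total deductions = $90.66 + $107.95 + $33.09 + $210.73 + $53.97 + $21.59 + $164.63 + $89.50 = $772.12
Net pay = $2158.63 − $772.12 = $1386.51

$1386.51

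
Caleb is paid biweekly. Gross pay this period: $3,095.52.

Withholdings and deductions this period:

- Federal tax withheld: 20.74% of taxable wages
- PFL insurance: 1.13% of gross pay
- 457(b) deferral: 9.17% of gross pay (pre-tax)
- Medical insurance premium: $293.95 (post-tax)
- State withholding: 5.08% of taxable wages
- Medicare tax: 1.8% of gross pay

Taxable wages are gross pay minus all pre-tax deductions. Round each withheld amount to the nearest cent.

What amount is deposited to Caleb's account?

457(b) deferral: $3,095.52 × 0.0917 = $283.86
Taxable wages = $3,095.52 − $283.86 = $2,811.66
Federal tax withheld: $2,811.66 × 0.2074 = $583.14
State withholding: $2,811.66 × 0.0508 = $142.83
Medicare tax: $3,095.52 × 0.018 = $55.72
PFL insurance: $3,095.52 × 0.0113 = $34.98
Medical insurance premium: $293.95
Total deductions = $283.86 + $583.14 + $142.83 + $55.72 + $34.98 + $293.95 = $1,394.48
Net pay = $3,095.52 − $1,394.48 = $1,701.04

$1,701.04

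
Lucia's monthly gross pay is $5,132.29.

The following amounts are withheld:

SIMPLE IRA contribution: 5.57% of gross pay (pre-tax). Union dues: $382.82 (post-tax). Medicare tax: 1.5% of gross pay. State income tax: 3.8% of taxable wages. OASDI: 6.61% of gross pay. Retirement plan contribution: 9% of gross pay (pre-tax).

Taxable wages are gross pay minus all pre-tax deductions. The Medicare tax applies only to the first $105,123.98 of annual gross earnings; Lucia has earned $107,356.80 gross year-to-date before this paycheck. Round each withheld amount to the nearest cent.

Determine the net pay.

$3,495.84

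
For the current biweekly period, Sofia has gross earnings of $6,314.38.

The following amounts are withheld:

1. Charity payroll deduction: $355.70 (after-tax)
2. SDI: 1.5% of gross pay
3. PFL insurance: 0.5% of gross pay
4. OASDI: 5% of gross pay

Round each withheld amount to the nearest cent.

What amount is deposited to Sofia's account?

$5,516.67

SDI: $6,314.38 × 0.015 = $94.72
PFL insurance: $6,314.38 × 0.005 = $31.57
OASDI: $6,314.38 × 0.05 = $315.72
Charity payroll deduction: $355.70
Total deductions = $94.72 + $31.57 + $315.72 + $355.70 = $797.71
Net pay = $6,314.38 − $797.71 = $5,516.67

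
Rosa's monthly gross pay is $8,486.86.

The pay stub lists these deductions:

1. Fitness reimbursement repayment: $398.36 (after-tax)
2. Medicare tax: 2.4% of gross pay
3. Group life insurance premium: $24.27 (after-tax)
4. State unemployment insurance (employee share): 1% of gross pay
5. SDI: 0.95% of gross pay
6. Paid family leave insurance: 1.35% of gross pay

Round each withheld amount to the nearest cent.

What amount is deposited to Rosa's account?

State unemployment insurance (employee share): $8,486.86 × 0.01 = $84.87
Medicare tax: $8,486.86 × 0.024 = $203.68
Paid family leave insurance: $8,486.86 × 0.0135 = $114.57
SDI: $8,486.86 × 0.0095 = $80.63
Group life insurance premium: $24.27
Fitness reimbursement repayment: $398.36
Total deductions = $84.87 + $203.68 + $114.57 + $80.63 + $24.27 + $398.36 = $906.38
Net pay = $8,486.86 − $906.38 = $7,580.48

$7,580.48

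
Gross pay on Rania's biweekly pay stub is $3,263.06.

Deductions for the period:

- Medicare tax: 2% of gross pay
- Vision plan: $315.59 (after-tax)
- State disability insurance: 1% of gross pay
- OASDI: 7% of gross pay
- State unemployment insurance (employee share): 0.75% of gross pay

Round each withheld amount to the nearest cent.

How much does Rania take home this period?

State unemployment insurance (employee share): $3,263.06 × 0.0075 = $24.47
State disability insurance: $3,263.06 × 0.01 = $32.63
Medicare tax: $3,263.06 × 0.02 = $65.26
OASDI: $3,263.06 × 0.07 = $228.41
Vision plan: $315.59
Total deductions = $24.47 + $32.63 + $65.26 + $228.41 + $315.59 = $666.36
Net pay = $3,263.06 − $666.36 = $2,596.70

$2,596.70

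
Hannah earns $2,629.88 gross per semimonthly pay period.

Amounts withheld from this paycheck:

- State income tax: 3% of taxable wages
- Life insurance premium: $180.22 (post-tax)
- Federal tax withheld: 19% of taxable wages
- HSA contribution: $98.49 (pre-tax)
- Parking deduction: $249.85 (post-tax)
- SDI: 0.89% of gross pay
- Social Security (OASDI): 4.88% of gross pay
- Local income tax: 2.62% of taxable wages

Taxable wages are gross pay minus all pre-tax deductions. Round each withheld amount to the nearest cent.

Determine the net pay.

$1,326.35

HSA contribution: $98.49
Taxable wages = $2,629.88 − $98.49 = $2,531.39
Federal tax withheld: $2,531.39 × 0.19 = $480.96
State income tax: $2,531.39 × 0.03 = $75.94
Local income tax: $2,531.39 × 0.0262 = $66.32
SDI: $2,629.88 × 0.0089 = $23.41
Social Security (OASDI): $2,629.88 × 0.0488 = $128.34
Parking deduction: $249.85
Life insurance premium: $180.22
Total deductions = $98.49 + $480.96 + $75.94 + $66.32 + $23.41 + $128.34 + $249.85 + $180.22 = $1,303.53
Net pay = $2,629.88 − $1,303.53 = $1,326.35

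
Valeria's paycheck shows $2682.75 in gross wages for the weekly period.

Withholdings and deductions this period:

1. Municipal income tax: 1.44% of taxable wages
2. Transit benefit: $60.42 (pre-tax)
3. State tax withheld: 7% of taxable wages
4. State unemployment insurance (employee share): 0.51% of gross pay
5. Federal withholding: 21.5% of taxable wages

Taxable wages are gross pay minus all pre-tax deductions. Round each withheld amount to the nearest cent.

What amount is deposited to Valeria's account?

$1823.53

Transit benefit: $60.42
Taxable wages = $2682.75 − $60.42 = $2622.33
State tax withheld: $2622.33 × 0.07 = $183.56
Federal withholding: $2622.33 × 0.215 = $563.80
Municipal income tax: $2622.33 × 0.0144 = $37.76
State unemployment insurance (employee share): $2682.75 × 0.0051 = $13.68
Total deductions = $60.42 + $183.56 + $563.80 + $37.76 + $13.68 = $859.22
Net pay = $2682.75 − $859.22 = $1823.53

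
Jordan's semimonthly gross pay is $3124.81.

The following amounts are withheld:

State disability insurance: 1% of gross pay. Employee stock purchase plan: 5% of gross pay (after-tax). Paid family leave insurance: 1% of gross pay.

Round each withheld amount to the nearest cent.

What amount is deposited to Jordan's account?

State disability insurance: $3124.81 × 0.01 = $31.25
Paid family leave insurance: $3124.81 × 0.01 = $31.25
Employee stock purchase plan: $3124.81 × 0.05 = $156.24
Total deductions = $31.25 + $31.25 + $156.24 = $218.74
Net pay = $3124.81 − $218.74 = $2906.07

$2906.07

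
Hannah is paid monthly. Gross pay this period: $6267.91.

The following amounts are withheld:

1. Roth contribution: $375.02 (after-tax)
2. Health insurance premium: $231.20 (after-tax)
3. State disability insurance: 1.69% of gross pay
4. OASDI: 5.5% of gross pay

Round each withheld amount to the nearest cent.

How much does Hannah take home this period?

OASDI: $6267.91 × 0.055 = $344.74
State disability insurance: $6267.91 × 0.0169 = $105.93
Roth contribution: $375.02
Health insurance premium: $231.20
Total deductions = $344.74 + $105.93 + $375.02 + $231.20 = $1056.89
Net pay = $6267.91 − $1056.89 = $5211.02

$5211.02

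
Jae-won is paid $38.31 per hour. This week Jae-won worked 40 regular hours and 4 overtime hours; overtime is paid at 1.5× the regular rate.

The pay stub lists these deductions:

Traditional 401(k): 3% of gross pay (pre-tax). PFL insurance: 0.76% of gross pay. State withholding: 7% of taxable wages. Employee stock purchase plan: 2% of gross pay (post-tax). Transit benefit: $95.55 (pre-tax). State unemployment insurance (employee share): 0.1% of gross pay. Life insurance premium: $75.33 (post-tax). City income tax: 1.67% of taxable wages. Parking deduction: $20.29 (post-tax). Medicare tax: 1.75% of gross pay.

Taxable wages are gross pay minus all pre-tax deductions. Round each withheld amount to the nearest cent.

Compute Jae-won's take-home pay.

$1,297.06

Regular pay: 40 × $38.31 = $1,532.40
Overtime pay: 4 × $38.31 × 1.5 = $229.86
Gross pay = $1,532.40 + $229.86 = $1,762.26
Transit benefit: $95.55
Traditional 401(k): $1,762.26 × 0.03 = $52.87
Pre-tax total = $95.55 + $52.87 = $148.42
Taxable wages = $1,762.26 − $148.42 = $1,613.84
State withholding: $1,613.84 × 0.07 = $112.97
City income tax: $1,613.84 × 0.0167 = $26.95
State unemployment insurance (employee share): $1,762.26 × 0.001 = $1.76
Medicare tax: $1,762.26 × 0.0175 = $30.84
PFL insurance: $1,762.26 × 0.0076 = $13.39
Parking deduction: $20.29
Employee stock purchase plan: $1,762.26 × 0.02 = $35.25
Life insurance premium: $75.33
Total deductions = $95.55 + $52.87 + $112.97 + $26.95 + $1.76 + $30.84 + $13.39 + $20.29 + $35.25 + $75.33 = $465.20
Net pay = $1,762.26 − $465.20 = $1,297.06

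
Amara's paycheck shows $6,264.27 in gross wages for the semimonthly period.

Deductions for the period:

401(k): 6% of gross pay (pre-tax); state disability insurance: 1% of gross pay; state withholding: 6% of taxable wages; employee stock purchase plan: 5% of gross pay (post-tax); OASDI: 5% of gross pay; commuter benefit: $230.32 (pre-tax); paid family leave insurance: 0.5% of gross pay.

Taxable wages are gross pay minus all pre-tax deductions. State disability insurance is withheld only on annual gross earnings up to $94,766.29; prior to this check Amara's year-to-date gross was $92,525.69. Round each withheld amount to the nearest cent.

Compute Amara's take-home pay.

Commuter benefit: $230.32
401(k): $6,264.27 × 0.06 = $375.86
Pre-tax total = $230.32 + $375.86 = $606.18
Taxable wages = $6,264.27 − $606.18 = $5,658.09
State withholding: $5,658.09 × 0.06 = $339.49
OASDI: $6,264.27 × 0.05 = $313.21
Paid family leave insurance: $6,264.27 × 0.005 = $31.32
State disability insurance: only $94,766.29 − $92,525.69 = $2,240.60 of this check is subject → $2,240.60 × 0.01 = $22.41
Employee stock purchase plan: $6,264.27 × 0.05 = $313.21
Total deductions = $230.32 + $375.86 + $339.49 + $313.21 + $31.32 + $22.41 + $313.21 = $1,625.82
Net pay = $6,264.27 − $1,625.82 = $4,638.45

$4,638.45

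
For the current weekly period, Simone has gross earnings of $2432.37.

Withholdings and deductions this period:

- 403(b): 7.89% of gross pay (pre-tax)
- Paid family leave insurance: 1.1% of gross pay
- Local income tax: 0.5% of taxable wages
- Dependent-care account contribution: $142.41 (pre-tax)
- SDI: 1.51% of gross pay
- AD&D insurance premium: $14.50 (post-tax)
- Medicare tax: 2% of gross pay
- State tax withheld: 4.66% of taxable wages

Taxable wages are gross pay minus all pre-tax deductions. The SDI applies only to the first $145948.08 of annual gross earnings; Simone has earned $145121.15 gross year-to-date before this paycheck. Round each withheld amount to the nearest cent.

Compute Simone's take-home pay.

$1887.39

Dependent-care account contribution: $142.41
403(b): $2432.37 × 0.0789 = $191.91
Pre-tax total = $142.41 + $191.91 = $334.32
Taxable wages = $2432.37 − $334.32 = $2098.05
Local income tax: $2098.05 × 0.005 = $10.49
State tax withheld: $2098.05 × 0.0466 = $97.77
SDI: only $145948.08 − $145121.15 = $826.93 of this check is subject → $826.93 × 0.0151 = $12.49
Paid family leave insurance: $2432.37 × 0.011 = $26.76
Medicare tax: $2432.37 × 0.02 = $48.65
AD&D insurance premium: $14.50
Total deductions = $142.41 + $191.91 + $10.49 + $97.77 + $12.49 + $26.76 + $48.65 + $14.50 = $544.98
Net pay = $2432.37 − $544.98 = $1887.39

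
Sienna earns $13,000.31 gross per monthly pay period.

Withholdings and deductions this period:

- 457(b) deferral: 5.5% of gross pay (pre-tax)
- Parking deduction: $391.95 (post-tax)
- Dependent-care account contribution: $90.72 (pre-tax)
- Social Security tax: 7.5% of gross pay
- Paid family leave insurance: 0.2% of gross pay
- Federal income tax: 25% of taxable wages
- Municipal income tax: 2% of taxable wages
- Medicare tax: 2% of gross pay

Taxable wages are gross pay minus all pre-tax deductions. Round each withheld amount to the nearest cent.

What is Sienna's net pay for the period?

$7,249.06

457(b) deferral: $13,000.31 × 0.055 = $715.02
Dependent-care account contribution: $90.72
Pre-tax total = $715.02 + $90.72 = $805.74
Taxable wages = $13,000.31 − $805.74 = $12,194.57
Municipal income tax: $12,194.57 × 0.02 = $243.89
Federal income tax: $12,194.57 × 0.25 = $3,048.64
Paid family leave insurance: $13,000.31 × 0.002 = $26.00
Social Security tax: $13,000.31 × 0.075 = $975.02
Medicare tax: $13,000.31 × 0.02 = $260.01
Parking deduction: $391.95
Total deductions = $715.02 + $90.72 + $243.89 + $3,048.64 + $26.00 + $975.02 + $260.01 + $391.95 = $5,751.25
Net pay = $13,000.31 − $5,751.25 = $7,249.06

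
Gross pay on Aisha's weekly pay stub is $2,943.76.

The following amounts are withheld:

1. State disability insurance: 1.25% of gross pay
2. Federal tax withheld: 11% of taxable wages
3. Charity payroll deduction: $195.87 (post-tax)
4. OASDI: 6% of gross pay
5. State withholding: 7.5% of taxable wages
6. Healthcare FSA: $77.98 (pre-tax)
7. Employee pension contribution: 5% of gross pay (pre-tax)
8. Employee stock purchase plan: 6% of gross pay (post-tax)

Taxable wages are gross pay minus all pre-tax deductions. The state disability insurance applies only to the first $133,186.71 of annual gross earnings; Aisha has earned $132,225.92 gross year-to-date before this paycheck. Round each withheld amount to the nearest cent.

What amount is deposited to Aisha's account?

$1,654.52

Employee pension contribution: $2,943.76 × 0.05 = $147.19
Healthcare FSA: $77.98
Pre-tax total = $147.19 + $77.98 = $225.17
Taxable wages = $2,943.76 − $225.17 = $2,718.59
Federal tax withheld: $2,718.59 × 0.11 = $299.04
State withholding: $2,718.59 × 0.075 = $203.89
OASDI: $2,943.76 × 0.06 = $176.63
State disability insurance: only $133,186.71 − $132,225.92 = $960.79 of this check is subject → $960.79 × 0.0125 = $12.01
Charity payroll deduction: $195.87
Employee stock purchase plan: $2,943.76 × 0.06 = $176.63
Total deductions = $147.19 + $77.98 + $299.04 + $203.89 + $176.63 + $12.01 + $195.87 + $176.63 = $1,289.24
Net pay = $2,943.76 − $1,289.24 = $1,654.52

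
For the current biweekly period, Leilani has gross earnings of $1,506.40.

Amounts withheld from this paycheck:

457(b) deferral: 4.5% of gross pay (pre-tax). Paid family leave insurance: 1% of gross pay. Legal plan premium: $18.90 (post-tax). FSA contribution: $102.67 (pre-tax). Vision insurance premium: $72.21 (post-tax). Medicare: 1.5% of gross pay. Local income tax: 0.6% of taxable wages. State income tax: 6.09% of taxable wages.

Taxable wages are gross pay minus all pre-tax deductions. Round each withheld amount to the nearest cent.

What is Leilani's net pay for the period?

$1,117.79

457(b) deferral: $1,506.40 × 0.045 = $67.79
FSA contribution: $102.67
Pre-tax total = $67.79 + $102.67 = $170.46
Taxable wages = $1,506.40 − $170.46 = $1,335.94
Local income tax: $1,335.94 × 0.006 = $8.02
State income tax: $1,335.94 × 0.0609 = $81.36
Paid family leave insurance: $1,506.40 × 0.01 = $15.06
Medicare: $1,506.40 × 0.015 = $22.60
Vision insurance premium: $72.21
Legal plan premium: $18.90
Total deductions = $67.79 + $102.67 + $8.02 + $81.36 + $15.06 + $22.60 + $72.21 + $18.90 = $388.61
Net pay = $1,506.40 − $388.61 = $1,117.79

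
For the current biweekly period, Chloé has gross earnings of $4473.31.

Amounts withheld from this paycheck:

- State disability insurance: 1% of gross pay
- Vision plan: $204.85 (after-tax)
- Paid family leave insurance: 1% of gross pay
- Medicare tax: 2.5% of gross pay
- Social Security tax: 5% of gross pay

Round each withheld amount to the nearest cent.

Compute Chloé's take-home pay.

$3843.50

Medicare tax: $4473.31 × 0.025 = $111.83
State disability insurance: $4473.31 × 0.01 = $44.73
Paid family leave insurance: $4473.31 × 0.01 = $44.73
Social Security tax: $4473.31 × 0.05 = $223.67
Vision plan: $204.85
Total deductions = $111.83 + $44.73 + $44.73 + $223.67 + $204.85 = $629.81
Net pay = $4473.31 − $629.81 = $3843.50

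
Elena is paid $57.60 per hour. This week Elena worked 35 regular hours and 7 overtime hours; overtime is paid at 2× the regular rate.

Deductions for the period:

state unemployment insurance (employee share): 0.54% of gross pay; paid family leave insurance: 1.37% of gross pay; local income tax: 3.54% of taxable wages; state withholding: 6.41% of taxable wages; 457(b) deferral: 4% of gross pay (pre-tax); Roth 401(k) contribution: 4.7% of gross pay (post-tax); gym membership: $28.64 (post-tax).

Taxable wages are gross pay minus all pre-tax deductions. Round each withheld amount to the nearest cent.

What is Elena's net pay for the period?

Regular pay: 35 × $57.60 = $2,016.00
Overtime pay: 7 × $57.60 × 2 = $806.40
Gross pay = $2,016.00 + $806.40 = $2,822.40
457(b) deferral: $2,822.40 × 0.04 = $112.90
Taxable wages = $2,822.40 − $112.90 = $2,709.50
State withholding: $2,709.50 × 0.0641 = $173.68
Local income tax: $2,709.50 × 0.0354 = $95.92
Paid family leave insurance: $2,822.40 × 0.0137 = $38.67
State unemployment insurance (employee share): $2,822.40 × 0.0054 = $15.24
Roth 401(k) contribution: $2,822.40 × 0.047 = $132.65
Gym membership: $28.64
Total deductions = $112.90 + $173.68 + $95.92 + $38.67 + $15.24 + $132.65 + $28.64 = $597.70
Net pay = $2,822.40 − $597.70 = $2,224.70

$2,224.70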